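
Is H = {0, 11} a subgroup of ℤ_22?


Subgroup test for H = {0, 11} in (ℤ_22, +):
(1) 0 ∈ H? Yes
(2) Closure: for all a,b ∈ H, (a+b) mod 22 ∈ H? Yes
(3) Inverses: for all a ∈ H, -a mod 22 ∈ H? Yes

Yes, H is a subgroup of ℤ_22


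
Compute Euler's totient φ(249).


Factor n: 249 = 3 × 83
φ(n) = n · ∏(1 - 1/p) over distinct primes p | n
φ(249) = 249 · (1 - 1/3) · (1 - 1/83) = 164

φ(249) = 164


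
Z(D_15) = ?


Z(G) = {g ∈ G | gx = xg for all x ∈ G}
For odd n, Z(D_n) = {e}: no nontrivial rotation commutes with all reflections

Z(D_15) = {e}


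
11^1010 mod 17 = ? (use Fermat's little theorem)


Fermat's little theorem: if p is prime and gcd(a,p)=1, then a^(p-1) ≡ 1 (mod p)
p = 17 is prime, gcd(11,17) = 1
Reduce exponent: 1010 mod 16 = 2
So 11^1010 ≡ 11^2 (mod 17)
11^2 mod 17 = 2

11^1010 ≡ 2 (mod 17)


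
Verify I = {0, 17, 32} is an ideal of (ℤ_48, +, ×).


Check ideal conditions for I = {0, 17, 32} in ℤ_48:
(1) I is an additive subgroup? No
(2) For r ∈ ℤ_48 and a ∈ I: r·a ∈ I? No  [counterexample: r=2, a=17, r·a mod 48 = 34 ∉ I]

No, I is not an ideal of ℤ_48


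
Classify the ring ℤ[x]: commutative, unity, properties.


Polynomial ring over ℤ (an integral domain) is a commutative integral domain with unity 1
Commutative: Yes
Integral domain: Yes
Has unity: Yes

ℤ[x]: Commutative=Yes, Unity=Yes


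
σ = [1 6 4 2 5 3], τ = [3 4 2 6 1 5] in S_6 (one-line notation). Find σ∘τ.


σ∘τ: apply τ first, then σ
1 →τ 3 →σ 4
2 →τ 4 →σ 2
3 →τ 2 →σ 6
4 →τ 6 →σ 3
5 →τ 1 →σ 1
6 →τ 5 →σ 5

σ∘τ = [4 2 6 3 1 5]


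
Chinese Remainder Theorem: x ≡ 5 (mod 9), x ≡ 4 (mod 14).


m₁ = 9, m₂ = 14, gcd = 1, so CRT applies. M = m₁·m₂ = 126
Let M₁ = M/m₁ = 14, M₂ = M/m₂ = 9
Find y₁ ≡ M₁⁻¹ (mod m₁): 14⁻¹ ≡ 2 (mod 9)
Find y₂ ≡ M₂⁻¹ (mod m₂): 9⁻¹ ≡ 11 (mod 14)
x = a₁·M₁·y₁ + a₂·M₂·y₂ = 5·14·2 + 4·9·11 = 536
Reduce mod 126: x ≡ 32
Check: 32 mod 9 = 5 ✓, 32 mod 14 = 4 ✓

x ≡ 32 (mod 126)


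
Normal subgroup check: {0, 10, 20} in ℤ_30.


H = {0, 10, 20} in ℤ_30
ℤ_30 is abelian; every subgroup of an abelian group is normal

Yes, normal subgroup


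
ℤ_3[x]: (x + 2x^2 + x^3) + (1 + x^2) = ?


Add coefficients mod 3:
x^0: 0 + 1 = 1 (mod 3)
x^1: 1 + 0 = 1 (mod 3)
x^2: 2 + 1 = 0 (mod 3)
x^3: 1 + 0 = 1 (mod 3)
Result: 1 + x + x^3

f + g = 1 + x + x^3


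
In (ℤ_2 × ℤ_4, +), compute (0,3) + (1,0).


Operation: componentwise addition mod (2, 4)
(0,3) + (1,0) = ((a₁+b₁) mod 2, (a₂+b₂) mod 4) with a = (0,3), b = (1,0)

(0,3) + (1,0) = (1,3)


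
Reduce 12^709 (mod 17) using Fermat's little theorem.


Fermat's little theorem: if p is prime and gcd(a,p)=1, then a^(p-1) ≡ 1 (mod p)
p = 17 is prime, gcd(12,17) = 1
Reduce exponent: 709 mod 16 = 5
So 12^709 ≡ 12^5 (mod 17)
12^5 mod 17 = 3

12^709 ≡ 3 (mod 17)


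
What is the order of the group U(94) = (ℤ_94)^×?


U(n) is the group of units mod n; |U(n)| = φ(n)
|U(94)| = φ(94) = 46

|U(94) = (ℤ_94)^×| = 46


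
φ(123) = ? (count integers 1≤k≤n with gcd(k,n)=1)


Factor n: 123 = 3 × 41
φ(n) = n · ∏(1 - 1/p) over distinct primes p | n
φ(123) = 123 · (1 - 1/3) · (1 - 1/41) = 80

φ(123) = 80


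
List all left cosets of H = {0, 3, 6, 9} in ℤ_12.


H = {0, 3, 6, 9}, |H| = 4
Number of cosets = |G|/|H| = 12/4 = 3
0 + H = {0, 3, 6, 9}
1 + H = {1, 4, 7, 10}
2 + H = {2, 5, 8, 11}

Cosets: 0+H={0,3,6,9}; 1+H={1,4,7,10}; 2+H={2,5,8,11}


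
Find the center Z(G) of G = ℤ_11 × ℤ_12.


Z(G) = {g ∈ G | gx = xg for all x ∈ G}
Direct product of abelian groups is abelian, so Z(G) = G

Z(ℤ_11 × ℤ_12) = ℤ_11 × ℤ_12


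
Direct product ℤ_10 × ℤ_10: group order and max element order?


|ℤ_10 × ℤ_10| = 10 × 10 = 100
Max element order = lcm(10,10) = 10
Cyclic? No (gcd=10)

|ℤ_10×ℤ_10| = 100, max element order = 10


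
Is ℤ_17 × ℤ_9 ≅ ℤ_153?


Comparing ℤ_17 × ℤ_9 and ℤ_153:
gcd(17,9) = 1, so ℤ_17 × ℤ_9 ≅ ℤ_153 (CRT)

Yes, ℤ_17 × ℤ_9 ≅ ℤ_153


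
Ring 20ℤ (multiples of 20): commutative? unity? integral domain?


20ℤ is a commutative ring under +,× but has no multiplicative identity (1 ∉ 20ℤ); it has no zero divisors, but without unity it is not an integral domain
Commutative: Yes
Integral domain: No
Has unity: No

20ℤ (multiples of 20): Commutative=Yes, Unity=No


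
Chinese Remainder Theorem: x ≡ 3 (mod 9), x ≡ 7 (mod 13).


m₁ = 9, m₂ = 13, gcd = 1, so CRT applies. M = m₁·m₂ = 117
Let M₁ = M/m₁ = 13, M₂ = M/m₂ = 9
Find y₁ ≡ M₁⁻¹ (mod m₁): 13⁻¹ ≡ 7 (mod 9)
Find y₂ ≡ M₂⁻¹ (mod m₂): 9⁻¹ ≡ 3 (mod 13)
x = a₁·M₁·y₁ + a₂·M₂·y₂ = 3·13·7 + 7·9·3 = 462
Reduce mod 117: x ≡ 111
Check: 111 mod 9 = 3 ✓, 111 mod 13 = 7 ✓

x ≡ 111 (mod 117)


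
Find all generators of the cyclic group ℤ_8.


g generates ℤ_n iff gcd(g,n) = 1
Checking each g ∈ {1,...,7}:
gcd(1,8) = 1
gcd(2,8) = 2
gcd(3,8) = 1
gcd(4,8) = 4
gcd(5,8) = 1
gcd(6,8) = 2
gcd(7,8) = 1
Generators: {1, 3, 5, 7}
Number of generators = φ(8) = 4

Generators of ℤ_8 = {1, 3, 5, 7}


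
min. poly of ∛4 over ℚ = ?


∛4 satisfies x³ - 4 = 0, irreducible over ℚ (no rational root; 4 is not a perfect cube)

Minimal polynomial: x³ - 4


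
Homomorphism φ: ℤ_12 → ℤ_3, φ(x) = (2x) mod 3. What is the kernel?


Kernel = preimage of identity
ker(φ) = {x ∈ ℤ_12 : 2x ≡ 0 (mod 3)}. Since 3 | 12, φ is well-defined. The kernel is the cyclic subgroup ⟨3⟩ of ℤ_12 (order 4), i.e. {0, 3, 6, 9}

ker(φ) = {0, 3, 6, 9}


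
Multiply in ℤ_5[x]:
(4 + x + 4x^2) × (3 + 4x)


Expand and collect like terms; reduce coefficients mod 5:
x^0: 4·3 = 12 ≡ 2 (mod 5)
x^1: 4·4 + 1·3 = 19 ≡ 4 (mod 5)
x^2: 1·4 + 4·3 = 16 ≡ 1 (mod 5)
x^3: 4·4 = 16 ≡ 1 (mod 5)
Result: 2 + 4x + x^2 + x^3

f · g = 2 + 4x + x^2 + x^3


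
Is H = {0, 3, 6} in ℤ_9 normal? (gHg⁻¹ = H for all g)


H = {0, 3, 6} in ℤ_9
ℤ_9 is abelian; every subgroup of an abelian group is normal

Yes, normal subgroup


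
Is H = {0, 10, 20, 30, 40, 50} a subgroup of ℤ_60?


Subgroup test for H = {0, 10, 20, 30, 40, 50} in (ℤ_60, +):
(1) 0 ∈ H? Yes
(2) Closure: for all a,b ∈ H, (a+b) mod 60 ∈ H? Yes
(3) Inverses: for all a ∈ H, -a mod 60 ∈ H? Yes

Yes, H is a subgroup of ℤ_60


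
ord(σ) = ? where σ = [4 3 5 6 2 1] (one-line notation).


Cycle decomposition: (1 4 6) (2 3 5)
Cycle lengths: 3, 3
Order = lcm(3, 3) = 3

ord(σ) = 3


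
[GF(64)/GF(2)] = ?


GF(64) = GF(2^6), so the extension degree is 6

[GF(64)/GF(2)] = 6


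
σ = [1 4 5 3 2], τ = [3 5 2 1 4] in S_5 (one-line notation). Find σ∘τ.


σ∘τ: apply τ first, then σ
1 →τ 3 →σ 5
2 →τ 5 →σ 2
3 →τ 2 →σ 4
4 →τ 1 →σ 1
5 →τ 4 →σ 3

σ∘τ = [5 2 4 1 3]


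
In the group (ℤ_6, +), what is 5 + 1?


Operation: addition mod 6
5 + 1 = (a + b) mod 6 with a = 5, b = 1

5 + 1 = 0


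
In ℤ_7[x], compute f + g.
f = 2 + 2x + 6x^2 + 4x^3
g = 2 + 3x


Add coefficients mod 7:
x^0: 2 + 2 = 4 (mod 7)
x^1: 2 + 3 = 5 (mod 7)
x^2: 6 + 0 = 6 (mod 7)
x^3: 4 + 0 = 4 (mod 7)
Result: 4 + 5x + 6x^2 + 4x^3

f + g = 4 + 5x + 6x^2 + 4x^3


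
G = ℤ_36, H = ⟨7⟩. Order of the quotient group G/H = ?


|⟨7⟩| = n / gcd(7, 36) = 36 / 1 = 36
H is normal (ℤ_36 is abelian).
|G/H| = |G| / |H| = 36 / 36 = 1

|G/H| = 1


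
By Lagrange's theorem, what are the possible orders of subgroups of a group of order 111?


Lagrange's theorem: |H| divides |G|
|G| = 111
Divisors of 111: 1, 3, 37, 111

Possible subgroup orders: {1, 3, 37, 111}


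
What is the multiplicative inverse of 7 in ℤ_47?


Use the extended Euclidean algorithm to write 1 = 7·s + 47·t; then s mod 47 is the inverse.
Euclidean algorithm:
  7 = 0·47 + 7
  47 = 6·7 + 5
  7 = 1·5 + 2
  5 = 2·2 + 1
  2 = 2·1 + 0
gcd(7,47) = 1
Back-substitution gives: 7·(-20) + 47·(3) = 1
So 7⁻¹ ≡ -20 ≡ 27 (mod 47)
Check: 7 × 27 = 189 ≡ 1 (mod 47) ✓

7⁻¹ ≡ 27 (mod 47)


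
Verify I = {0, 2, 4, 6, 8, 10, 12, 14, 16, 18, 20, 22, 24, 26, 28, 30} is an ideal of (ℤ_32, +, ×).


Check ideal conditions for I = {0, 2, 4, 6, 8, 10, 12, 14, 16, 18, 20, 22, 24, 26, 28, 30} in ℤ_32:
(1) I is an additive subgroup? Yes
(2) For r ∈ ℤ_32 and a ∈ I: r·a ∈ I? Yes

Yes, I is an ideal of ℤ_32


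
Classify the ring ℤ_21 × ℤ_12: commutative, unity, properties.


Direct product ring; commutative with unity (1,1); but (1,0)·(0,1) = (0,0) gives zero divisors, so not an integral domain
Commutative: Yes
Integral domain: No
Has unity: Yes

ℤ_21 × ℤ_12: Commutative=Yes, Unity=Yes


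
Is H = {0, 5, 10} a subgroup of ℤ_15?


Subgroup test for H = {0, 5, 10} in (ℤ_15, +):
(1) 0 ∈ H? Yes
(2) Closure: for all a,b ∈ H, (a+b) mod 15 ∈ H? Yes
(3) Inverses: for all a ∈ H, -a mod 15 ∈ H? Yes

Yes, H is a subgroup of ℤ_15


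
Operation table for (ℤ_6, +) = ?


Elements: {0, 1, 2, 3, 4, 5}
Operation: addition mod 6
Entry (a, b) = (a + b) mod 6

Cayley table:
  | 0 | 1 | 2 | 3 | 4 | 5
0 | 0 | 1 | 2 | 3 | 4 | 5
1 | 1 | 2 | 3 | 4 | 5 | 0
2 | 2 | 3 | 4 | 5 | 0 | 1
3 | 3 | 4 | 5 | 0 | 1 | 2
4 | 4 | 5 | 0 | 1 | 2 | 3
5 | 5 | 0 | 1 | 2 | 3 | 4


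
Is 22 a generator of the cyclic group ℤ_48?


g generates ℤ_n iff gcd(g, n) = 1
gcd(22, 48) = 2
Since gcd = 2 ≠ 1, ⟨22⟩ has order 24 < 48, so 22 is not a generator.

No, 22 does not generate ℤ_48


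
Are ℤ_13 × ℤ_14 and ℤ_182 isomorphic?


Comparing ℤ_13 × ℤ_14 and ℤ_182:
gcd(13,14) = 1, so ℤ_13 × ℤ_14 ≅ ℤ_182 (CRT)

Yes, ℤ_13 × ℤ_14 ≅ ℤ_182


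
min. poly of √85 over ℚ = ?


√85 satisfies x² - 85 = 0, irreducible over ℚ since 85 is squarefree

Minimal polynomial: x² - 85


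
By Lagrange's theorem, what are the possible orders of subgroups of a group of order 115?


Lagrange's theorem: |H| divides |G|
|G| = 115
Divisors of 115: 1, 5, 23, 115

Possible subgroup orders: {1, 5, 23, 115}


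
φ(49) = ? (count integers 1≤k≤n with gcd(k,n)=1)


Factor n: 49 = 7^2
φ(n) = n · ∏(1 - 1/p) over distinct primes p | n
φ(49) = 49 · (1 - 1/7) = 42

φ(49) = 42


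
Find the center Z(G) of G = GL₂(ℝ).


Z(G) = {g ∈ G | gx = xg for all x ∈ G}
Only scalar multiples of the identity commute with all invertible matrices

Z(GL₂(ℝ)) = {aI : a ∈ ℝ, a ≠ 0}


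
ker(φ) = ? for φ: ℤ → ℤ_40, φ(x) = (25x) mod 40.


Kernel = preimage of identity
ker(φ) = {x ∈ ℤ : 25x ≡ 0 (mod 40)}. gcd(25,40) = 5, so 25x ≡ 0 (mod 40) ⟺ x ≡ 0 (mod 40/5 = 8). Hence ker(φ) = 8ℤ

ker(φ) = 8ℤ


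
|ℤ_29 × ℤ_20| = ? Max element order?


|ℤ_29 × ℤ_20| = 29 × 20 = 580
Max element order = lcm(29,20) = 580
Cyclic? Yes (gcd=1)

|ℤ_29×ℤ_20| = 580, max element order = 580


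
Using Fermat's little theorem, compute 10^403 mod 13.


Fermat's little theorem: if p is prime and gcd(a,p)=1, then a^(p-1) ≡ 1 (mod p)
p = 13 is prime, gcd(10,13) = 1
Reduce exponent: 403 mod 12 = 7
So 10^403 ≡ 10^7 (mod 13)
10^7 mod 13 = 10

10^403 ≡ 10 (mod 13)


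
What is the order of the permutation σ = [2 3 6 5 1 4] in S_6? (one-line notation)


Cycle decomposition: (1 2 3 6 4 5)
Cycle lengths: 6
Order = lcm(6) = 6

ord(σ) = 6


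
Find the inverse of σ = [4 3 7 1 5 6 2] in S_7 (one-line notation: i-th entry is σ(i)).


To find σ⁻¹, swap domain and range:
σ(1) = 4 → σ⁻¹(4) = 1
σ(2) = 3 → σ⁻¹(3) = 2
σ(3) = 7 → σ⁻¹(7) = 3
σ(4) = 1 → σ⁻¹(1) = 4
σ(5) = 5 → σ⁻¹(5) = 5
σ(6) = 6 → σ⁻¹(6) = 6
σ(7) = 2 → σ⁻¹(2) = 7

σ⁻¹ = [4 7 2 1 5 6 3]


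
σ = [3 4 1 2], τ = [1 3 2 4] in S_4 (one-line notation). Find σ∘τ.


σ∘τ: apply τ first, then σ
1 →τ 1 →σ 3
2 →τ 3 →σ 1
3 →τ 2 →σ 4
4 →τ 4 →σ 2

σ∘τ = [3 1 4 2]


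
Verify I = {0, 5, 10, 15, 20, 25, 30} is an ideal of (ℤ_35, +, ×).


Check ideal conditions for I = {0, 5, 10, 15, 20, 25, 30} in ℤ_35:
(1) I is an additive subgroup? Yes
(2) For r ∈ ℤ_35 and a ∈ I: r·a ∈ I? Yes

Yes, I is an ideal of ℤ_35


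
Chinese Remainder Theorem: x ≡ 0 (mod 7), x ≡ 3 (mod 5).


m₁ = 7, m₂ = 5, gcd = 1, so CRT applies. M = m₁·m₂ = 35
Let M₁ = M/m₁ = 5, M₂ = M/m₂ = 7
Find y₁ ≡ M₁⁻¹ (mod m₁): 5⁻¹ ≡ 3 (mod 7)
Find y₂ ≡ M₂⁻¹ (mod m₂): 7⁻¹ ≡ 3 (mod 5)
x = a₁·M₁·y₁ + a₂·M₂·y₂ = 0·5·3 + 3·7·3 = 63
Reduce mod 35: x ≡ 28
Check: 28 mod 7 = 0 ✓, 28 mod 5 = 3 ✓

x ≡ 28 (mod 35)


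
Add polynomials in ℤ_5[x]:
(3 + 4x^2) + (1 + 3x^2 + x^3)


Add coefficients mod 5:
x^0: 3 + 1 = 4 (mod 5)
x^1: 0 + 0 = 0 (mod 5)
x^2: 4 + 3 = 2 (mod 5)
x^3: 0 + 1 = 1 (mod 5)
Result: 4 + 2x^2 + x^3

f + g = 4 + 2x^2 + x^3


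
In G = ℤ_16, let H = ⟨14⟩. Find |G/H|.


|⟨14⟩| = n / gcd(14, 16) = 16 / 2 = 8
H is normal (ℤ_16 is abelian).
|G/H| = |G| / |H| = 16 / 8 = 2

|G/H| = 2


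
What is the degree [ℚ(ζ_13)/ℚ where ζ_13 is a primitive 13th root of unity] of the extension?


[ℚ(ζ_n):ℚ] = deg Φ_n(x) = φ(n). Here φ(13) = 12

[ℚ(ζ_13)/ℚ where ζ_13 is a primitive 13th root of unity] = 12


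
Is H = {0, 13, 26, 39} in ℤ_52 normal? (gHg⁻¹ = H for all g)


H = {0, 13, 26, 39} in ℤ_52
ℤ_52 is abelian; every subgroup of an abelian group is normal

Yes, normal subgroup


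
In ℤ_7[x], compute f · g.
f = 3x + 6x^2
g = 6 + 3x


Expand and collect like terms; reduce coefficients mod 7:
x^0: 0·6 = 0 ≡ 0 (mod 7)
x^1: 0·3 + 3·6 = 18 ≡ 4 (mod 7)
x^2: 3·3 + 6·6 = 45 ≡ 3 (mod 7)
x^3: 6·3 = 18 ≡ 4 (mod 7)
Result: 4x + 3x^2 + 4x^3

f · g = 4x + 3x^2 + 4x^3


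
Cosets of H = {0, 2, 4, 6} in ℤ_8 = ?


H = {0, 2, 4, 6}, |H| = 4
Number of cosets = |G|/|H| = 8/4 = 2
0 + H = {0, 2, 4, 6}
1 + H = {1, 3, 5, 7}

Cosets: 0+H={0,2,4,6}; 1+H={1,3,5,7}


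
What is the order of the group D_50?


|D_n| = 2n (n rotations and n reflections)
|D_50| = 2×50 = 100

|D_50| = 100


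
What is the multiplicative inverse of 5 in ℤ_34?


Use the extended Euclidean algorithm to write 1 = 5·s + 34·t; then s mod 34 is the inverse.
Euclidean algorithm:
  5 = 0·34 + 5
  34 = 6·5 + 4
  5 = 1·4 + 1
  4 = 4·1 + 0
gcd(5,34) = 1
Back-substitution gives: 5·(7) + 34·(-1) = 1
So 5⁻¹ ≡ 7 ≡ 7 (mod 34)
Check: 5 × 7 = 35 ≡ 1 (mod 34) ✓

5⁻¹ ≡ 7 (mod 34)


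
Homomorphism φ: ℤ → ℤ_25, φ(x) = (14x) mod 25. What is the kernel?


Kernel = preimage of identity
ker(φ) = {x ∈ ℤ : 14x ≡ 0 (mod 25)}. gcd(14,25) = 1, so 14x ≡ 0 (mod 25) ⟺ x ≡ 0 (mod 25/1 = 25). Hence ker(φ) = 25ℤ

ker(φ) = 25ℤ


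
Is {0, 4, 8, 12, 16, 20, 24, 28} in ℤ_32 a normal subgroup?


H = {0, 4, 8, 12, 16, 20, 24, 28} in ℤ_32
ℤ_32 is abelian; every subgroup of an abelian group is normal

Yes, normal subgroup


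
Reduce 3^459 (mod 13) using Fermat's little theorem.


Fermat's little theorem: if p is prime and gcd(a,p)=1, then a^(p-1) ≡ 1 (mod p)
p = 13 is prime, gcd(3,13) = 1
Reduce exponent: 459 mod 12 = 3
So 3^459 ≡ 3^3 (mod 13)
3^3 mod 13 = 1

3^459 ≡ 1 (mod 13)


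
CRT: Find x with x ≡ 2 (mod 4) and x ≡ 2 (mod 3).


m₁ = 4, m₂ = 3, gcd = 1, so CRT applies. M = m₁·m₂ = 12
Let M₁ = M/m₁ = 3, M₂ = M/m₂ = 4
Find y₁ ≡ M₁⁻¹ (mod m₁): 3⁻¹ ≡ 3 (mod 4)
Find y₂ ≡ M₂⁻¹ (mod m₂): 4⁻¹ ≡ 1 (mod 3)
x = a₁·M₁·y₁ + a₂·M₂·y₂ = 2·3·3 + 2·4·1 = 26
Reduce mod 12: x ≡ 2
Check: 2 mod 4 = 2 ✓, 2 mod 3 = 2 ✓

x ≡ 2 (mod 12)


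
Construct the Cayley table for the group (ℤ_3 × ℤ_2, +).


Elements: {(0,0), (0,1), (1,0), (1,1), (2,0), (2,1)}
Operation: componentwise addition mod (3, 2)
Entry (a, b) = ((a₁+b₁) mod 3, (a₂+b₂) mod 2)

Cayley table:
      | (0,0) | (0,1) | (1,0) | (1,1) | (2,0) | (2,1)
(0,0) | (0,0) | (0,1) | (1,0) | (1,1) | (2,0) | (2,1)
(0,1) | (0,1) | (0,0) | (1,1) | (1,0) | (2,1) | (2,0)
(1,0) | (1,0) | (1,1) | (2,0) | (2,1) | (0,0) | (0,1)
(1,1) | (1,1) | (1,0) | (2,1) | (2,0) | (0,1) | (0,0)
(2,0) | (2,0) | (2,1) | (0,0) | (0,1) | (1,0) | (1,1)
(2,1) | (2,1) | (2,0) | (0,1) | (0,0) | (1,1) | (1,0)


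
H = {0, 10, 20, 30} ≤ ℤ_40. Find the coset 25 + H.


25 + H = {25 + h (mod 40) : h ∈ H}
25+0=25, 25+10=35, 25+20=5, 25+30=15
25 + H = {5, 15, 25, 35} = 5 + H

25 + H = {5, 15, 25, 35}


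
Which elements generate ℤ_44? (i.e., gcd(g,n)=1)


g generates ℤ_n iff gcd(g,n) = 1
Prime factors of 44: 2, 11
Generators are g ∈ {1,...,43} not divisible by any of these primes.
Generators: {1, 3, 5, 7, 9, 13, 15, 17, 19, 21, 23, 25, 27, 29, 31, 35, 37, 39, 41, 43}
Number of generators = φ(44) = 20

Generators of ℤ_44 = {1, 3, 5, 7, 9, 13, 15, 17, 19, 21, 23, 25, 27, 29, 31, 35, 37, 39, 41, 43}


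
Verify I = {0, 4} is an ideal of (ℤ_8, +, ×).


Check ideal conditions for I = {0, 4} in ℤ_8:
(1) I is an additive subgroup? Yes
(2) For r ∈ ℤ_8 and a ∈ I: r·a ∈ I? Yes

Yes, I is an ideal of ℤ_8


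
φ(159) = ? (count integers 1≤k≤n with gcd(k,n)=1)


Factor n: 159 = 3 × 53
φ(n) = n · ∏(1 - 1/p) over distinct primes p | n
φ(159) = 159 · (1 - 1/3) · (1 - 1/53) = 104

φ(159) = 104


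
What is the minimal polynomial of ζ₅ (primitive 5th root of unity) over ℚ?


ζ₅ is a root of Φ₅(x) = x⁴ + x³ + x² + x + 1, irreducible over ℚ

Minimal polynomial: x⁴ + x³ + x² + x + 1


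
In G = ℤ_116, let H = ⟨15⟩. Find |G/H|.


|⟨15⟩| = n / gcd(15, 116) = 116 / 1 = 116
H is normal (ℤ_116 is abelian).
|G/H| = |G| / |H| = 116 / 116 = 1

|G/H| = 1


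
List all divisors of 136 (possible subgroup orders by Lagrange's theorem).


Lagrange's theorem: |H| divides |G|
|G| = 136
Divisors of 136: 1, 2, 4, 8, 17, 34, 68, 136

Possible subgroup orders: {1, 2, 4, 8, 17, 34, 68, 136}


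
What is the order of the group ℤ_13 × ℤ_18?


|A × B| = |A| · |B|
|ℤ_13 × ℤ_18| = 13 × 18 = 234

|ℤ_13 × ℤ_18| = 234


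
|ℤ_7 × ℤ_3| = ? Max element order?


|ℤ_7 × ℤ_3| = 7 × 3 = 21
Max element order = lcm(7,3) = 21
Cyclic? Yes (gcd=1)

|ℤ_7×ℤ_3| = 21, max element order = 21


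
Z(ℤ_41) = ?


Z(G) = {g ∈ G | gx = xg for all x ∈ G}
ℤ_41 is abelian, so Z(G) = G

Z(ℤ_41) = ℤ_41


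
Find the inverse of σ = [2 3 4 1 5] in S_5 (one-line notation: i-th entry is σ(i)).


To find σ⁻¹, swap domain and range:
σ(1) = 2 → σ⁻¹(2) = 1
σ(2) = 3 → σ⁻¹(3) = 2
σ(3) = 4 → σ⁻¹(4) = 3
σ(4) = 1 → σ⁻¹(1) = 4
σ(5) = 5 → σ⁻¹(5) = 5

σ⁻¹ = [4 1 2 3 5]


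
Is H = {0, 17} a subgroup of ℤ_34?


Subgroup test for H = {0, 17} in (ℤ_34, +):
(1) 0 ∈ H? Yes
(2) Closure: for all a,b ∈ H, (a+b) mod 34 ∈ H? Yes
(3) Inverses: for all a ∈ H, -a mod 34 ∈ H? Yes

Yes, H is a subgroup of ℤ_34


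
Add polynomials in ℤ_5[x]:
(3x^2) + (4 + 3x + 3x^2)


Add coefficients mod 5:
x^0: 0 + 4 = 4 (mod 5)
x^1: 0 + 3 = 3 (mod 5)
x^2: 3 + 3 = 1 (mod 5)
Result: 4 + 3x + x^2

f + g = 4 + 3x + x^2


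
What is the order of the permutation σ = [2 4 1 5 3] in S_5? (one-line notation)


Cycle decomposition: (1 2 4 5 3)
Cycle lengths: 5
Order = lcm(5) = 5

ord(σ) = 5


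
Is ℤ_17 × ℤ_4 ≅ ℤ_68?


Comparing ℤ_17 × ℤ_4 and ℤ_68:
gcd(17,4) = 1, so ℤ_17 × ℤ_4 ≅ ℤ_68 (CRT)

Yes, ℤ_17 × ℤ_4 ≅ ℤ_68


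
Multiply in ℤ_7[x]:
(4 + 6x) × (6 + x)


Expand and collect like terms; reduce coefficients mod 7:
x^0: 4·6 = 24 ≡ 3 (mod 7)
x^1: 4·1 + 6·6 = 40 ≡ 5 (mod 7)
x^2: 6·1 = 6 ≡ 6 (mod 7)
Result: 3 + 5x + 6x^2

f · g = 3 + 5x + 6x^2


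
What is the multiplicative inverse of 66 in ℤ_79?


Use the extended Euclidean algorithm to write 1 = 66·s + 79·t; then s mod 79 is the inverse.
Euclidean algorithm:
  66 = 0·79 + 66
  79 = 1·66 + 13
  66 = 5·13 + 1
  13 = 13·1 + 0
gcd(66,79) = 1
Back-substitution gives: 66·(6) + 79·(-5) = 1
So 66⁻¹ ≡ 6 ≡ 6 (mod 79)
Check: 66 × 6 = 396 ≡ 1 (mod 79) ✓

66⁻¹ ≡ 6 (mod 79)


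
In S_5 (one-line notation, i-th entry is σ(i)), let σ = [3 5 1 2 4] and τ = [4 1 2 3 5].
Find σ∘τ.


σ∘τ: apply τ first, then σ
1 →τ 4 →σ 2
2 →τ 1 →σ 3
3 →τ 2 →σ 5
4 →τ 3 →σ 1
5 →τ 5 →σ 4

σ∘τ = [2 3 5 1 4]


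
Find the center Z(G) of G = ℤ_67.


Z(G) = {g ∈ G | gx = xg for all x ∈ G}
ℤ_67 is abelian, so Z(G) = G

Z(ℤ_67) = ℤ_67


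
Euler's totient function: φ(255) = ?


Factor n: 255 = 3 × 5 × 17
φ(n) = n · ∏(1 - 1/p) over distinct primes p | n
φ(255) = 255 · (1 - 1/3) · (1 - 1/5) · (1 - 1/17) = 128

φ(255) = 128


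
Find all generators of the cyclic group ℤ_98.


g generates ℤ_n iff gcd(g,n) = 1
Prime factors of 98: 2, 7
Generators are g ∈ {1,...,97} not divisible by any of these primes.
Generators: {1, 3, 5, 9, 11, 13, 15, 17, 19, 23, 25, 27, 29, 31, 33, 37, 39, 41, 43, 45, 47, 51, 53, 55, 57, 59, 61, 65, 67, 69, 71, 73, 75, 79, 81, 83, 85, 87, 89, 93, 95, 97}
Number of generators = φ(98) = 42

Generators of ℤ_98 = {1, 3, 5, 9, 11, 13, 15, 17, 19, 23, 25, 27, 29, 31, 33, 37, 39, 41, 43, 45, 47, 51, 53, 55, 57, 59, 61, 65, 67, 69, 71, 73, 75, 79, 81, 83, 85, 87, 89, 93, 95, 97}


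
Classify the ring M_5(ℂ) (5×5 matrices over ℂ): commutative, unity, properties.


Matrix multiplication is non-commutative for n ≥ 2; the identity matrix I is the unity; singular matrices give zero divisors, so not an integral domain
Commutative: No
Integral domain: No
Has unity: Yes

M_5(ℂ) (5×5 matrices over ℂ): Commutative=No, Unity=Yes


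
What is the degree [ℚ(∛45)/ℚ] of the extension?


∛45 has minimal polynomial x³ - 45 (irreducible over ℚ since 45 is not a perfect cube)

[ℚ(∛45)/ℚ] = 3


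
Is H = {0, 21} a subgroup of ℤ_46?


Subgroup test for H = {0, 21} in (ℤ_46, +):
(1) 0 ∈ H? Yes
(2) Closure: for all a,b ∈ H, (a+b) mod 46 ∈ H? No  [counterexample: 21 + 21 = 42 ∉ H]
(3) Inverses: for all a ∈ H, -a mod 46 ∈ H? No

No, H is not a subgroup of ℤ_46


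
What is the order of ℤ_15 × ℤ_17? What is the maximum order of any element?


|ℤ_15 × ℤ_17| = 15 × 17 = 255
Max element order = lcm(15,17) = 255
Cyclic? Yes (gcd=1)

|ℤ_15×ℤ_17| = 255, max element order = 255


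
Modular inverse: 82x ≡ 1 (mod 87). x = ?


Use the extended Euclidean algorithm to write 1 = 82·s + 87·t; then s mod 87 is the inverse.
Euclidean algorithm:
  82 = 0·87 + 82
  87 = 1·82 + 5
  82 = 16·5 + 2
  5 = 2·2 + 1
  2 = 2·1 + 0
gcd(82,87) = 1
Back-substitution gives: 82·(-35) + 87·(33) = 1
So 82⁻¹ ≡ -35 ≡ 52 (mod 87)
Check: 82 × 52 = 4264 ≡ 1 (mod 87) ✓

82⁻¹ ≡ 52 (mod 87)


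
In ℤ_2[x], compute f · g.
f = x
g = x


Expand and collect like terms; reduce coefficients mod 2:
x^0: 0·0 = 0 ≡ 0 (mod 2)
x^1: 0·1 + 1·0 = 0 ≡ 0 (mod 2)
x^2: 1·1 = 1 ≡ 1 (mod 2)
Result: x^2

f · g = x^2


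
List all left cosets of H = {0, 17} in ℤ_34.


H = {0, 17}, |H| = 2
Number of cosets = |G|/|H| = 34/2 = 17
0 + H = {0, 17}
1 + H = {1, 18}
2 + H = {2, 19}
3 + H = {3, 20}
4 + H = {4, 21}
5 + H = {5, 22}
6 + H = {6, 23}
7 + H = {7, 24}
8 + H = {8, 25}
9 + H = {9, 26}
10 + H = {10, 27}
11 + H = {11, 28}
12 + H = {12, 29}
13 + H = {13, 30}
14 + H = {14, 31}
15 + H = {15, 32}
16 + H = {16, 33}

Cosets: 0+H={0,17}; 1+H={1,18}; 2+H={2,19}; 3+H={3,20}; 4+H={4,21}; 5+H={5,22}; 6+H={6,23}; 7+H={7,24}; 8+H={8,25}; 9+H={9,26}; 10+H={10,27}; 11+H={11,28}; 12+H={12,29}; 13+H={13,30}; 14+H={14,31}; 15+H={15,32}; 16+H={16,33}


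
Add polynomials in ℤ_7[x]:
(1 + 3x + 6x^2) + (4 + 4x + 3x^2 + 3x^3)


Add coefficients mod 7:
x^0: 1 + 4 = 5 (mod 7)
x^1: 3 + 4 = 0 (mod 7)
x^2: 6 + 3 = 2 (mod 7)
x^3: 0 + 3 = 3 (mod 7)
Result: 5 + 2x^2 + 3x^3

f + g = 5 + 2x^2 + 3x^3


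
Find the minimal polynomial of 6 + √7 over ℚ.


Let α = 6 + √7. Then α - 6 = √7, so (α - 6)² = 7, giving α² - 12α + 29 = 0. Degree 2 and α ∉ ℚ, so this is the minimal polynomial.

Minimal polynomial: x² - 12x + 29


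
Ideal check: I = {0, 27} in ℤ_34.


Check ideal conditions for I = {0, 27} in ℤ_34:
(1) I is an additive subgroup? No
(2) For r ∈ ℤ_34 and a ∈ I: r·a ∈ I? No  [counterexample: r=2, a=27, r·a mod 34 = 20 ∉ I]

No, I is not an ideal of ℤ_34


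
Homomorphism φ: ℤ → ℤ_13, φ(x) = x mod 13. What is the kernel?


Kernel = preimage of identity
ker(φ) = {x ∈ ℤ : x ≡ 0 (mod 13)} = 13ℤ = {0, ±13, ±26, ...}

ker(φ) = 13ℤ


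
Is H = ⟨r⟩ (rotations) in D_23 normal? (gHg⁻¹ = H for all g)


H = ⟨r⟩ (rotations) in D_23
The rotation subgroup ⟨r⟩ has index 2 in D_23, so it is normal

Yes, normal subgroup


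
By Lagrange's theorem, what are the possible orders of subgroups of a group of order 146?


Lagrange's theorem: |H| divides |G|
|G| = 146
Divisors of 146: 1, 2, 73, 146

Possible subgroup orders: {1, 2, 73, 146}


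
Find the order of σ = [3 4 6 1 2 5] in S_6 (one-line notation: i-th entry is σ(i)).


Cycle decomposition: (1 3 6 5 2 4)
Cycle lengths: 6
Order = lcm(6) = 6

ord(σ) = 6


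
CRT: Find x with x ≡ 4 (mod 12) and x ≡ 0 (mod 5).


m₁ = 12, m₂ = 5, gcd = 1, so CRT applies. M = m₁·m₂ = 60
Let M₁ = M/m₁ = 5, M₂ = M/m₂ = 12
Find y₁ ≡ M₁⁻¹ (mod m₁): 5⁻¹ ≡ 5 (mod 12)
Find y₂ ≡ M₂⁻¹ (mod m₂): 12⁻¹ ≡ 3 (mod 5)
x = a₁·M₁·y₁ + a₂·M₂·y₂ = 4·5·5 + 0·12·3 = 100
Reduce mod 60: x ≡ 40
Check: 40 mod 12 = 4 ✓, 40 mod 5 = 0 ✓

x ≡ 40 (mod 60)


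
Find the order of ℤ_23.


ℤ_n has n elements.

|ℤ_23| = 23


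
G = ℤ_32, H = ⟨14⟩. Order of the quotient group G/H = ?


|⟨14⟩| = n / gcd(14, 32) = 32 / 2 = 16
H is normal (ℤ_32 is abelian).
|G/H| = |G| / |H| = 32 / 16 = 2

|G/H| = 2


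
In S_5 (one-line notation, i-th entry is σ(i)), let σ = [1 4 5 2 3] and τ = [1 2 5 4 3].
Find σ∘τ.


σ∘τ: apply τ first, then σ
1 →τ 1 →σ 1
2 →τ 2 →σ 4
3 →τ 5 →σ 3
4 →τ 4 →σ 2
5 →τ 3 →σ 5

σ∘τ = [1 4 3 2 5]


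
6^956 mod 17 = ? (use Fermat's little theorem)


Fermat's little theorem: if p is prime and gcd(a,p)=1, then a^(p-1) ≡ 1 (mod p)
p = 17 is prime, gcd(6,17) = 1
Reduce exponent: 956 mod 16 = 12
So 6^956 ≡ 6^12 (mod 17)
6^12 mod 17 = 13

6^956 ≡ 13 (mod 17)


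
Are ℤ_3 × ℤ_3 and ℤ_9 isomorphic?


Comparing ℤ_3 × ℤ_3 and ℤ_9:
gcd(3,3) = 3 ≠ 1. Max element order in ℤ_3×ℤ_3 is lcm(3,3) = 3 < 9, so it has no element of order 9

No, ℤ_3 × ℤ_3 ≇ ℤ_9


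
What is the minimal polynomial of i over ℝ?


i satisfies x² + 1 = 0, irreducible over ℝ

Minimal polynomial: x² + 1


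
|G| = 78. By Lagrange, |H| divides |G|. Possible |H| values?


Lagrange's theorem: |H| divides |G|
|G| = 78
Divisors of 78: 1, 2, 3, 6, 13, 26, 39, 78

Possible subgroup orders: {1, 2, 3, 6, 13, 26, 39, 78}


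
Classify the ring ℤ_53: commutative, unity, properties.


ℤ_53 is a commutative ring with unity 1; 53 is prime, so ℤ_53 is a field (hence an integral domain)
Commutative: Yes
Integral domain: Yes
Has unity: Yes

ℤ_53: Commutative=Yes, Unity=Yes


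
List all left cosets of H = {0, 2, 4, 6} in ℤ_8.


H = {0, 2, 4, 6}, |H| = 4
Number of cosets = |G|/|H| = 8/4 = 2
0 + H = {0, 2, 4, 6}
1 + H = {1, 3, 5, 7}

Cosets: 0+H={0,2,4,6}; 1+H={1,3,5,7}


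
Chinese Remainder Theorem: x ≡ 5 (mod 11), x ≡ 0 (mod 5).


m₁ = 11, m₂ = 5, gcd = 1, so CRT applies. M = m₁·m₂ = 55
Let M₁ = M/m₁ = 5, M₂ = M/m₂ = 11
Find y₁ ≡ M₁⁻¹ (mod m₁): 5⁻¹ ≡ 9 (mod 11)
Find y₂ ≡ M₂⁻¹ (mod m₂): 11⁻¹ ≡ 1 (mod 5)
x = a₁·M₁·y₁ + a₂·M₂·y₂ = 5·5·9 + 0·11·1 = 225
Reduce mod 55: x ≡ 5
Check: 5 mod 11 = 5 ✓, 5 mod 5 = 0 ✓

x ≡ 5 (mod 55)


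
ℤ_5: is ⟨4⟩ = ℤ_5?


g generates ℤ_n iff gcd(g, n) = 1
gcd(4, 5) = 1
Since gcd = 1, 4 is a generator.

Yes, 4 generates ℤ_5


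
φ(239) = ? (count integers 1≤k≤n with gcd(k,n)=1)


Factor n: 239 = 239
φ(n) = n · ∏(1 - 1/p) over distinct primes p | n
φ(239) = 239 · (1 - 1/239) = 238

φ(239) = 238


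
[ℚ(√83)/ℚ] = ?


√83 has minimal polynomial x² - 83 (irreducible over ℚ since 83 is squarefree)

[ℚ(√83)/ℚ] = 2


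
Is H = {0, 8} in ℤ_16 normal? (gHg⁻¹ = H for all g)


H = {0, 8} in ℤ_16
ℤ_16 is abelian; every subgroup of an abelian group is normal

Yes, normal subgroup


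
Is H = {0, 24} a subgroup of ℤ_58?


Subgroup test for H = {0, 24} in (ℤ_58, +):
(1) 0 ∈ H? Yes
(2) Closure: for all a,b ∈ H, (a+b) mod 58 ∈ H? No  [counterexample: 24 + 24 = 48 ∉ H]
(3) Inverses: for all a ∈ H, -a mod 58 ∈ H? No

No, H is not a subgroup of ℤ_58


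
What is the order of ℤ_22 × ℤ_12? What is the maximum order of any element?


|ℤ_22 × ℤ_12| = 22 × 12 = 264
Max element order = lcm(22,12) = 132
Cyclic? No (gcd=2)

|ℤ_22×ℤ_12| = 264, max element order = 132


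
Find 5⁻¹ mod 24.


Use the extended Euclidean algorithm to write 1 = 5·s + 24·t; then s mod 24 is the inverse.
Euclidean algorithm:
  5 = 0·24 + 5
  24 = 4·5 + 4
  5 = 1·4 + 1
  4 = 4·1 + 0
gcd(5,24) = 1
Back-substitution gives: 5·(5) + 24·(-1) = 1
So 5⁻¹ ≡ 5 ≡ 5 (mod 24)
Check: 5 × 5 = 25 ≡ 1 (mod 24) ✓

5⁻¹ ≡ 5 (mod 24)


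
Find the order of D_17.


|D_n| = 2n (n rotations and n reflections)
|D_17| = 2×17 = 34

|D_17| = 34


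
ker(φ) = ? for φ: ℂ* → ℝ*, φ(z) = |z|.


Kernel = preimage of identity
ker(φ) = {z ∈ ℂ* | |z| = 1} = unit circle S¹

ker(φ) = S¹ (unit circle)


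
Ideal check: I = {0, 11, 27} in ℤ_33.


Check ideal conditions for I = {0, 11, 27} in ℤ_33:
(1) I is an additive subgroup? No
(2) For r ∈ ℤ_33 and a ∈ I: r·a ∈ I? No  [counterexample: r=2, a=11, r·a mod 33 = 22 ∉ I]

No, I is not an ideal of ℤ_33


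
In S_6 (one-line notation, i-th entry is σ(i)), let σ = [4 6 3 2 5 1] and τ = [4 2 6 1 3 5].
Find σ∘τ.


σ∘τ: apply τ first, then σ
1 →τ 4 →σ 2
2 →τ 2 →σ 6
3 →τ 6 →σ 1
4 →τ 1 →σ 4
5 →τ 3 →σ 3
6 →τ 5 →σ 5

σ∘τ = [2 6 1 4 3 5]


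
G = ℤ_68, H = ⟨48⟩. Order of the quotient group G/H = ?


|⟨48⟩| = n / gcd(48, 68) = 68 / 4 = 17
H is normal (ℤ_68 is abelian).
|G/H| = |G| / |H| = 68 / 17 = 4

|G/H| = 4


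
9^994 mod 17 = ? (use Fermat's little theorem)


Fermat's little theorem: if p is prime and gcd(a,p)=1, then a^(p-1) ≡ 1 (mod p)
p = 17 is prime, gcd(9,17) = 1
Reduce exponent: 994 mod 16 = 2
So 9^994 ≡ 9^2 (mod 17)
9^2 mod 17 = 13

9^994 ≡ 13 (mod 17)


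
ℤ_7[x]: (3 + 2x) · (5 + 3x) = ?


Expand and collect like terms; reduce coefficients mod 7:
x^0: 3·5 = 15 ≡ 1 (mod 7)
x^1: 3·3 + 2·5 = 19 ≡ 5 (mod 7)
x^2: 2·3 = 6 ≡ 6 (mod 7)
Result: 1 + 5x + 6x^2

f · g = 1 + 5x + 6x^2


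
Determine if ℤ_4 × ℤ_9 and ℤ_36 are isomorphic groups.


Comparing ℤ_4 × ℤ_9 and ℤ_36:
gcd(4,9) = 1, so ℤ_4 × ℤ_9 ≅ ℤ_36 (CRT)

Yes, ℤ_4 × ℤ_9 ≅ ℤ_36


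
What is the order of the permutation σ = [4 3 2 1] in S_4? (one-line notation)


Cycle decomposition: (1 4) (2 3)
Cycle lengths: 2, 2
Order = lcm(2, 2) = 2

ord(σ) = 2


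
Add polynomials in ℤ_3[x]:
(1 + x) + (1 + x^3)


Add coefficients mod 3:
x^0: 1 + 1 = 2 (mod 3)
x^1: 1 + 0 = 1 (mod 3)
x^2: 0 + 0 = 0 (mod 3)
x^3: 0 + 1 = 1 (mod 3)
Result: 2 + x + x^3

f + g = 2 + x + x^3


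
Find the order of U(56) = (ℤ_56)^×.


U(n) is the group of units mod n; |U(n)| = φ(n)
|U(56)| = φ(56) = 24

|U(56) = (ℤ_56)^×| = 24


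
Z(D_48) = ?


Z(G) = {g ∈ G | gx = xg for all x ∈ G}
For even n, Z(D_n) = {e, r^(n/2)}: the 180° rotation r^24 commutes with every reflection and rotation

Z(D_48) = {e, r^24}


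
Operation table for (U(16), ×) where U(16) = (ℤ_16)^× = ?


Elements: {1, 3, 5, 7, 9, 11, 13, 15}
Operation: multiplication mod 16
Entry (a, b) = (a × b) mod 16

Cayley table:
   |  1 |  3 |  5 |  7 |  9 | 11 | 13 | 15
 1 |  1 |  3 |  5 |  7 |  9 | 11 | 13 | 15
 3 |  3 |  9 | 15 |  5 | 11 |  1 |  7 | 13
 5 |  5 | 15 |  9 |  3 | 13 |  7 |  1 | 11
 7 |  7 |  5 |  3 |  1 | 15 | 13 | 11 |  9
 9 |  9 | 11 | 13 | 15 |  1 |  3 |  5 |  7
11 | 11 |  1 |  7 | 13 |  3 |  9 | 15 |  5
13 | 13 |  7 |  1 | 11 |  5 | 15 |  9 |  3
15 | 15 | 13 | 11 |  9 |  7 |  5 |  3 |  1


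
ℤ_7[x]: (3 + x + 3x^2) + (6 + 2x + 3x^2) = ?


Add coefficients mod 7:
x^0: 3 + 6 = 2 (mod 7)
x^1: 1 + 2 = 3 (mod 7)
x^2: 3 + 3 = 6 (mod 7)
Result: 2 + 3x + 6x^2

f + g = 2 + 3x + 6x^2


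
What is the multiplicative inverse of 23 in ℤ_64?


Use the extended Euclidean algorithm to write 1 = 23·s + 64·t; then s mod 64 is the inverse.
Euclidean algorithm:
  23 = 0·64 + 23
  64 = 2·23 + 18
  23 = 1·18 + 5
  18 = 3·5 + 3
  5 = 1·3 + 2
  3 = 1·2 + 1
  2 = 2·1 + 0
gcd(23,64) = 1
Back-substitution gives: 23·(-25) + 64·(9) = 1
So 23⁻¹ ≡ -25 ≡ 39 (mod 64)
Check: 23 × 39 = 897 ≡ 1 (mod 64) ✓

23⁻¹ ≡ 39 (mod 64)


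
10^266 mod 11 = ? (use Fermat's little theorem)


Fermat's little theorem: if p is prime and gcd(a,p)=1, then a^(p-1) ≡ 1 (mod p)
p = 11 is prime, gcd(10,11) = 1
Reduce exponent: 266 mod 10 = 6
So 10^266 ≡ 10^6 (mod 11)
10^6 mod 11 = 1

10^266 ≡ 1 (mod 11)


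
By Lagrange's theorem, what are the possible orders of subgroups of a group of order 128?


Lagrange's theorem: |H| divides |G|
|G| = 128
Divisors of 128: 1, 2, 4, 8, 16, 32, 64, 128

Possible subgroup orders: {1, 2, 4, 8, 16, 32, 64, 128}


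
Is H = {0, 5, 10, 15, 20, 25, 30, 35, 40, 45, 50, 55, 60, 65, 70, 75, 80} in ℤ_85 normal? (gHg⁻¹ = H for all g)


H = {0, 5, 10, 15, 20, 25, 30, 35, 40, 45, 50, 55, 60, 65, 70, 75, 80} in ℤ_85
ℤ_85 is abelian; every subgroup of an abelian group is normal

Yes, normal subgroup


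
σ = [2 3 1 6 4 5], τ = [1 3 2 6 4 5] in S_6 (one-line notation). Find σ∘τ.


σ∘τ: apply τ first, then σ
1 →τ 1 →σ 2
2 →τ 3 →σ 1
3 →τ 2 →σ 3
4 →τ 6 →σ 5
5 →τ 4 →σ 6
6 →τ 5 →σ 4

σ∘τ = [2 1 3 5 6 4]


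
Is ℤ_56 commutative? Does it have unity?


ℤ_56 is a commutative ring with unity 1; 56 = 2×28 is composite, so 2·28 ≡ 0 gives zero divisors (not an integral domain)
Commutative: Yes
Integral domain: No
Has unity: Yes

ℤ_56: Commutative=Yes, Unity=Yes


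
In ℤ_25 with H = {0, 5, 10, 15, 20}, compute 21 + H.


21 + H = {21 + h (mod 25) : h ∈ H}
21+0=21, 21+5=1, 21+10=6, 21+15=11, 21+20=16
21 + H = {1, 6, 11, 16, 21} = 1 + H

21 + H = {1, 6, 11, 16, 21}


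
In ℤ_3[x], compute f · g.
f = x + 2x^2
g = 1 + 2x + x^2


Expand and collect like terms; reduce coefficients mod 3:
x^0: 0·1 = 0 ≡ 0 (mod 3)
x^1: 0·2 + 1·1 = 1 ≡ 1 (mod 3)
x^2: 0·1 + 1·2 + 2·1 = 4 ≡ 1 (mod 3)
x^3: 1·1 + 2·2 = 5 ≡ 2 (mod 3)
x^4: 2·1 = 2 ≡ 2 (mod 3)
Result: x + x^2 + 2x^3 + 2x^4

f · g = x + x^2 + 2x^3 + 2x^4


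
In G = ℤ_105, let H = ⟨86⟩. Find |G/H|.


|⟨86⟩| = n / gcd(86, 105) = 105 / 1 = 105
H is normal (ℤ_105 is abelian).
|G/H| = |G| / |H| = 105 / 105 = 1

|G/H| = 1


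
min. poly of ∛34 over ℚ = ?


∛34 satisfies x³ - 34 = 0, irreducible over ℚ (no rational root; 34 is not a perfect cube)

Minimal polynomial: x³ - 34


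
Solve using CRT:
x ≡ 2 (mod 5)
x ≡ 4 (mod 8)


m₁ = 5, m₂ = 8, gcd = 1, so CRT applies. M = m₁·m₂ = 40
Let M₁ = M/m₁ = 8, M₂ = M/m₂ = 5
Find y₁ ≡ M₁⁻¹ (mod m₁): 8⁻¹ ≡ 2 (mod 5)
Find y₂ ≡ M₂⁻¹ (mod m₂): 5⁻¹ ≡ 5 (mod 8)
x = a₁·M₁·y₁ + a₂·M₂·y₂ = 2·8·2 + 4·5·5 = 132
Reduce mod 40: x ≡ 12
Check: 12 mod 5 = 2 ✓, 12 mod 8 = 4 ✓

x ≡ 12 (mod 40)


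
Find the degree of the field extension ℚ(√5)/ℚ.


√5 has minimal polynomial x² - 5 (irreducible over ℚ since 5 is squarefree)

[ℚ(√5)/ℚ] = 2


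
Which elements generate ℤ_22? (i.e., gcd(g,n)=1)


g generates ℤ_n iff gcd(g,n) = 1
Prime factors of 22: 2, 11
Generators are g ∈ {1,...,21} not divisible by any of these primes.
Generators: {1, 3, 5, 7, 9, 13, 15, 17, 19, 21}
Number of generators = φ(22) = 10

Generators of ℤ_22 = {1, 3, 5, 7, 9, 13, 15, 17, 19, 21}


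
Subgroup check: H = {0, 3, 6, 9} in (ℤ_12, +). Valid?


Subgroup test for H = {0, 3, 6, 9} in (ℤ_12, +):
(1) 0 ∈ H? Yes
(2) Closure: for all a,b ∈ H, (a+b) mod 12 ∈ H? Yes
(3) Inverses: for all a ∈ H, -a mod 12 ∈ H? Yes

Yes, H is a subgroup of ℤ_12


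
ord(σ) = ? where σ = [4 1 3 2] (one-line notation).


Cycle decomposition: (1 4 2)
Cycle lengths: 3
Order = lcm(3) = 3

ord(σ) = 3


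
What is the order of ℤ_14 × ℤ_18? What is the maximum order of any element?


|ℤ_14 × ℤ_18| = 14 × 18 = 252
Max element order = lcm(14,18) = 126
Cyclic? No (gcd=2)

|ℤ_14×ℤ_18| = 252, max element order = 126


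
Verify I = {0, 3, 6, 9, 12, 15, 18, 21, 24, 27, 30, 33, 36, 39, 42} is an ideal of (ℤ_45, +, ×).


Check ideal conditions for I = {0, 3, 6, 9, 12, 15, 18, 21, 24, 27, 30, 33, 36, 39, 42} in ℤ_45:
(1) I is an additive subgroup? Yes
(2) For r ∈ ℤ_45 and a ∈ I: r·a ∈ I? Yes

Yes, I is an ideal of ℤ_45


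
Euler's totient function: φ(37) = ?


Factor n: 37 = 37
φ(n) = n · ∏(1 - 1/p) over distinct primes p | n
φ(37) = 37 · (1 - 1/37) = 36

φ(37) = 36


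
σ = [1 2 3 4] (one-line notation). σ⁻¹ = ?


To find σ⁻¹, swap domain and range:
σ(1) = 1 → σ⁻¹(1) = 1
σ(2) = 2 → σ⁻¹(2) = 2
σ(3) = 3 → σ⁻¹(3) = 3
σ(4) = 4 → σ⁻¹(4) = 4

σ⁻¹ = [1 2 3 4]


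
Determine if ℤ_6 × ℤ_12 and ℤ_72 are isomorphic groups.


Comparing ℤ_6 × ℤ_12 and ℤ_72:
gcd(6,12) = 6 ≠ 1. Max element order in ℤ_6×ℤ_12 is lcm(6,12) = 12 < 72, so it has no element of order 72

No, ℤ_6 × ℤ_12 ≇ ℤ_72


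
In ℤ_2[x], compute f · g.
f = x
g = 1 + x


Expand and collect like terms; reduce coefficients mod 2:
x^0: 0·1 = 0 ≡ 0 (mod 2)
x^1: 0·1 + 1·1 = 1 ≡ 1 (mod 2)
x^2: 1·1 = 1 ≡ 1 (mod 2)
Result: x + x^2

f · g = x + x^2


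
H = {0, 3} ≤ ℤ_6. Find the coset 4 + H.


4 + H = {4 + h (mod 6) : h ∈ H}
4+0=4, 4+3=1
4 + H = {1, 4} = 1 + H

4 + H = {1, 4}


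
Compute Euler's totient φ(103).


Factor n: 103 = 103
φ(n) = n · ∏(1 - 1/p) over distinct primes p | n
φ(103) = 103 · (1 - 1/103) = 102

φ(103) = 102


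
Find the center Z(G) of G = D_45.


Z(G) = {g ∈ G | gx = xg for all x ∈ G}
For odd n, Z(D_n) = {e}: no nontrivial rotation commutes with all reflections

Z(D_45) = {e}


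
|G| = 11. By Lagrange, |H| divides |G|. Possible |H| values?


Lagrange's theorem: |H| divides |G|
|G| = 11
Divisors of 11: 1, 11

Possible subgroup orders: {1, 11}


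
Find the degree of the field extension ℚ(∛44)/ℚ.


∛44 has minimal polynomial x³ - 44 (irreducible over ℚ since 44 is not a perfect cube)

[ℚ(∛44)/ℚ] = 3


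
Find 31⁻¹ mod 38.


Use the extended Euclidean algorithm to write 1 = 31·s + 38·t; then s mod 38 is the inverse.
Euclidean algorithm:
  31 = 0·38 + 31
  38 = 1·31 + 7
  31 = 4·7 + 3
  7 = 2·3 + 1
  3 = 3·1 + 0
gcd(31,38) = 1
Back-substitution gives: 31·(-11) + 38·(9) = 1
So 31⁻¹ ≡ -11 ≡ 27 (mod 38)
Check: 31 × 27 = 837 ≡ 1 (mod 38) ✓

31⁻¹ ≡ 27 (mod 38)
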